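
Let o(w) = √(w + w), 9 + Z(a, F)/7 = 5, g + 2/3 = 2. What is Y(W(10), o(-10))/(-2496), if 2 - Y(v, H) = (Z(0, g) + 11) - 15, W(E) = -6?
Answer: -17/1248 ≈ -0.013622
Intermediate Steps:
g = 4/3 (g = -⅔ + 2 = 4/3 ≈ 1.3333)
Z(a, F) = -28 (Z(a, F) = -63 + 7*5 = -63 + 35 = -28)
o(w) = √2*√w (o(w) = √(2*w) = √2*√w)
Y(v, H) = 34 (Y(v, H) = 2 - ((-28 + 11) - 15) = 2 - (-17 - 15) = 2 - 1*(-32) = 2 + 32 = 34)
Y(W(10), o(-10))/(-2496) = 34/(-2496) = 34*(-1/2496) = -17/1248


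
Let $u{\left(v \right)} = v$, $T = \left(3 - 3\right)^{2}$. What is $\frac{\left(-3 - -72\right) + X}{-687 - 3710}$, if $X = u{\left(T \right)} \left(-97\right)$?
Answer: $- \frac{69}{4397} \approx -0.015693$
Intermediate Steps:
$T = 0$ ($T = 0^{2} = 0$)
$X = 0$ ($X = 0 \left(-97\right) = 0$)
$\frac{\left(-3 - -72\right) + X}{-687 - 3710} = \frac{\left(-3 - -72\right) + 0}{-687 - 3710} = \frac{\left(-3 + 72\right) + 0}{-4397} = \left(69 + 0\right) \left(- \frac{1}{4397}\right) = 69 \left(- \frac{1}{4397}\right) = - \frac{69}{4397}$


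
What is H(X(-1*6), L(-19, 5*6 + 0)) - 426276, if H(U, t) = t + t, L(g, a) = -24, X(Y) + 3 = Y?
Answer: -426324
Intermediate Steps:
X(Y) = -3 + Y
H(U, t) = 2*t
H(X(-1*6), L(-19, 5*6 + 0)) - 426276 = 2*(-24) - 426276 = -48 - 426276 = -426324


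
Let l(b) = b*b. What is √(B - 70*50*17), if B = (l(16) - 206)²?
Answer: 10*I*√570 ≈ 238.75*I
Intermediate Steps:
l(b) = b²
B = 2500 (B = (16² - 206)² = (256 - 206)² = 50² = 2500)
√(B - 70*50*17) = √(2500 - 70*50*17) = √(2500 - 3500*17) = √(2500 - 59500) = √(-57000) = 10*I*√570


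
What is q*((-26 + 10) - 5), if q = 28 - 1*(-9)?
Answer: -777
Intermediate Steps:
q = 37 (q = 28 + 9 = 37)
q*((-26 + 10) - 5) = 37*((-26 + 10) - 5) = 37*(-16 - 5) = 37*(-21) = -777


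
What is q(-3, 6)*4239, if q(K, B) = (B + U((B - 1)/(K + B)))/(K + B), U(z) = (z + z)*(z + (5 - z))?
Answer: 32028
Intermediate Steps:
U(z) = 10*z (U(z) = (2*z)*5 = 10*z)
q(K, B) = (B + 10*(-1 + B)/(B + K))/(B + K) (q(K, B) = (B + 10*((B - 1)/(K + B)))/(K + B) = (B + 10*((-1 + B)/(B + K)))/(B + K) = (B + 10*(-1 + B)/(B + K))/(B + K))
q(-3, 6)*4239 = ((-10 + 10*6 + 6*(6 - 3))/(6 - 3)**2)*4239 = ((-10 + 60 + 6*3)/3**2)*4239 = ((-10 + 60 + 18)/9)*4239 = ((1/9)*68)*4239 = (68/9)*4239 = 32028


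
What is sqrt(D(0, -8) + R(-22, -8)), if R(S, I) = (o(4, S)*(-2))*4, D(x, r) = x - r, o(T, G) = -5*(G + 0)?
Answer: 2*I*sqrt(218) ≈ 29.53*I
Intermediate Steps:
o(T, G) = -5*G
R(S, I) = 40*S (R(S, I) = (-5*S*(-2))*4 = (10*S)*4 = 40*S)
sqrt(D(0, -8) + R(-22, -8)) = sqrt((0 - 1*(-8)) + 40*(-22)) = sqrt((0 + 8) - 880) = sqrt(8 - 880) = sqrt(-872) = 2*I*sqrt(218)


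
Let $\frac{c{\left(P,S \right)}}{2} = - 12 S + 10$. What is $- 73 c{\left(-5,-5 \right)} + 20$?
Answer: $-10200$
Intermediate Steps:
$c{\left(P,S \right)} = 20 - 24 S$ ($c{\left(P,S \right)} = 2 \left(- 12 S + 10\right) = 2 \left(10 - 12 S\right) = 20 - 24 S$)
$- 73 c{\left(-5,-5 \right)} + 20 = - 73 \left(20 - -120\right) + 20 = - 73 \left(20 + 120\right) + 20 = \left(-73\right) 140 + 20 = -10220 + 20 = -10200$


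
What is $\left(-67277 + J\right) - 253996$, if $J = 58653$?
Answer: $-262620$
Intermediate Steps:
$\left(-67277 + J\right) - 253996 = \left(-67277 + 58653\right) - 253996 = -8624 - 253996 = -262620$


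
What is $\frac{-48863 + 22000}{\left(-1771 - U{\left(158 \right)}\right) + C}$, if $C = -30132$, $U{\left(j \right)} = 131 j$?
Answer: $\frac{26863}{52601} \approx 0.51069$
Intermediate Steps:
$\frac{-48863 + 22000}{\left(-1771 - U{\left(158 \right)}\right) + C} = \frac{-48863 + 22000}{\left(-1771 - 131 \cdot 158\right) - 30132} = - \frac{26863}{\left(-1771 - 20698\right) - 30132} = - \frac{26863}{-22469 - 30132} = - \frac{26863}{-52601} = \left(-26863\right) \left(- \frac{1}{52601}\right) = \frac{26863}{52601}$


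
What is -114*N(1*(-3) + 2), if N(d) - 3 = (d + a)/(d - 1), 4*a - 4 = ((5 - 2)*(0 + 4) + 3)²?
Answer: 11457/4 ≈ 2864.3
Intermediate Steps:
a = 229/4 (a = 1 + ((5 - 2)*(0 + 4) + 3)²/4 = 1 + (3*4 + 3)²/4 = 1 + (12 + 3)²/4 = 1 + (¼)*15² = 1 + (¼)*225 = 1 + 225/4 = 229/4 ≈ 57.250)
N(d) = 3 + (229/4 + d)/(-1 + d) (N(d) = 3 + (d + 229/4)/(d - 1) = 3 + (229/4 + d)/(-1 + d))
-114*N(1*(-3) + 2) = -57*(217 + 16*(1*(-3) + 2))/(2*(-1 + (1*(-3) + 2))) = -57*(217 + 16*(-3 + 2))/(2*(-1 + (-3 + 2))) = -57*(217 + 16*(-1))/(2*(-1 - 1)) = -57*(217 - 16)/(2*(-2)) = -57*(-1)*201/(2*2) = -114*(-201/8) = 11457/4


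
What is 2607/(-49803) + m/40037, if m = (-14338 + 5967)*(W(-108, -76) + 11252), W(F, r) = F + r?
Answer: -1538121227181/664654237 ≈ -2314.2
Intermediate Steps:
m = -92650228 (m = (-14338 + 5967)*((-108 - 76) + 11252) = -8371*(-184 + 11252) = -8371*11068 = -92650228)
2607/(-49803) + m/40037 = 2607/(-49803) - 92650228/40037 = 2607*(-1/49803) - 92650228*1/40037 = -869/16601 - 92650228/40037 = -1538121227181/664654237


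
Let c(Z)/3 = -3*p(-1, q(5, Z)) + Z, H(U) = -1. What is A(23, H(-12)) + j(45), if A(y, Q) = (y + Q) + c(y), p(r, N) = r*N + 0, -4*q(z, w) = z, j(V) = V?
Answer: 499/4 ≈ 124.75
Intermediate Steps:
q(z, w) = -z/4
p(r, N) = N*r (p(r, N) = N*r + 0 = N*r)
c(Z) = -45/4 + 3*Z (c(Z) = 3*(-3*(-¼*5)*(-1) + Z) = 3*(-(-15)*(-1)/4 + Z) = 3*(-3*5/4 + Z) = 3*(-15/4 + Z) = -45/4 + 3*Z)
A(y, Q) = -45/4 + Q + 4*y (A(y, Q) = (y + Q) + (-45/4 + 3*y) = (Q + y) + (-45/4 + 3*y) = -45/4 + Q + 4*y)
A(23, H(-12)) + j(45) = (-45/4 - 1 + 4*23) + 45 = (-45/4 - 1 + 92) + 45 = 319/4 + 45 = 499/4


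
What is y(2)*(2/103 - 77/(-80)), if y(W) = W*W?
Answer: 8091/2060 ≈ 3.9277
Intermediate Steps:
y(W) = W**2
y(2)*(2/103 - 77/(-80)) = 2**2*(2/103 - 77/(-80)) = 4*(2*(1/103) - 77*(-1/80)) = 4*(2/103 + 77/80) = 4*(8091/8240) = 8091/2060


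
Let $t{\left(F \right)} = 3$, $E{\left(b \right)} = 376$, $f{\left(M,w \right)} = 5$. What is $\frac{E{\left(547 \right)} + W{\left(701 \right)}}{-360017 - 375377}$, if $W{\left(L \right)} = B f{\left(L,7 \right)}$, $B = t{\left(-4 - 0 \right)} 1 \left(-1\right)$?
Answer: $- \frac{361}{735394} \approx -0.00049089$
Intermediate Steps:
$B = -3$ ($B = 3 \cdot 1 \left(-1\right) = 3 \left(-1\right) = -3$)
$W{\left(L \right)} = -15$ ($W{\left(L \right)} = \left(-3\right) 5 = -15$)
$\frac{E{\left(547 \right)} + W{\left(701 \right)}}{-360017 - 375377} = \frac{376 - 15}{-360017 - 375377} = \frac{361}{-735394} = 361 \left(- \frac{1}{735394}\right) = - \frac{361}{735394}$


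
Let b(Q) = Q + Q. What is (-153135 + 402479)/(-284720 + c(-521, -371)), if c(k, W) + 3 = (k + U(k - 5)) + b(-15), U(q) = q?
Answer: -31168/35725 ≈ -0.87244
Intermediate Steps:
b(Q) = 2*Q
c(k, W) = -38 + 2*k (c(k, W) = -3 + ((k + (k - 5)) + 2*(-15)) = -3 + ((k + (-5 + k)) - 30) = -3 + ((-5 + 2*k) - 30) = -3 + (-35 + 2*k) = -38 + 2*k)
(-153135 + 402479)/(-284720 + c(-521, -371)) = (-153135 + 402479)/(-284720 + (-38 + 2*(-521))) = 249344/(-284720 + (-38 - 1042)) = 249344/(-284720 - 1080) = 249344/(-285800) = 249344*(-1/285800) = -31168/35725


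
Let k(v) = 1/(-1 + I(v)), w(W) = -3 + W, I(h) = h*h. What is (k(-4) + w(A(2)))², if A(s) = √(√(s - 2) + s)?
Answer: 2386/225 - 88*√2/15 ≈ 2.3077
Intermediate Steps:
I(h) = h²
A(s) = √(s + √(-2 + s)) (A(s) = √(√(-2 + s) + s) = √(s + √(-2 + s)))
k(v) = 1/(-1 + v²)
(k(-4) + w(A(2)))² = (1/(-1 + (-4)²) + (-3 + √(2 + √(-2 + 2))))² = (1/(-1 + 16) + (-3 + √(2 + √0)))² = (1/15 + (-3 + √(2 + 0)))² = (1/15 + (-3 + √2))² = (-44/15 + √2)²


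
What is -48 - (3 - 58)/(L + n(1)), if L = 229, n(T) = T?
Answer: -2197/46 ≈ -47.761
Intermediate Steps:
-48 - (3 - 58)/(L + n(1)) = -48 - (3 - 58)/(229 + 1) = -48 - (-55)/230 = -48 - 1*(-11/46) = -48 + 11/46 = -2197/46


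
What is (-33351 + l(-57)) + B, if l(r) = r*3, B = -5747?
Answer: -39269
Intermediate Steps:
l(r) = 3*r
(-33351 + l(-57)) + B = (-33351 + 3*(-57)) - 5747 = (-33351 - 171) - 5747 = -33522 - 5747 = -39269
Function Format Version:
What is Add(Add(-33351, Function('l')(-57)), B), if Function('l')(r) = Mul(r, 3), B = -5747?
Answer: -39269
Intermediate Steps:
Function('l')(r) = Mul(3, r)
Add(Add(-33351, Function('l')(-57)), B) = Add(Add(-33351, Mul(3, -57)), -5747) = Add(Add(-33351, -171), -5747) = Add(-33522, -5747) = -39269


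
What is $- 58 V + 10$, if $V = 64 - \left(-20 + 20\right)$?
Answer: $-3702$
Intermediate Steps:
$V = 64$ ($V = 64 - 0 = 64 + 0 = 64$)
$- 58 V + 10 = \left(-58\right) 64 + 10 = -3712 + 10 = -3702$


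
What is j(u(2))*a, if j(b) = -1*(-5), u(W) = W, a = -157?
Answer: -785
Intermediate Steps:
j(b) = 5
j(u(2))*a = 5*(-157) = -785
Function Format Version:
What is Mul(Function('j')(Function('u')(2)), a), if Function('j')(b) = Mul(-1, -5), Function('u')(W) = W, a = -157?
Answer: -785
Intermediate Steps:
Function('j')(b) = 5
Mul(Function('j')(Function('u')(2)), a) = Mul(5, -157) = -785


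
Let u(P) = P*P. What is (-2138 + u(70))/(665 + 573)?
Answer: 1381/619 ≈ 2.2310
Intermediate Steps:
u(P) = P²
(-2138 + u(70))/(665 + 573) = (-2138 + 70²)/(665 + 573) = (-2138 + 4900)/1238 = 2762*(1/1238) = 1381/619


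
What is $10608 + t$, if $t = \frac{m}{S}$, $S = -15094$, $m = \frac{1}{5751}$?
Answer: $\frac{920833741151}{86805594} \approx 10608.0$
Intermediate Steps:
$m = \frac{1}{5751} \approx 0.00017388$
$t = - \frac{1}{86805594}$ ($t = \frac{1}{5751 \left(-15094\right)} = \frac{1}{5751} \left(- \frac{1}{15094}\right) = - \frac{1}{86805594} \approx -1.152 \cdot 10^{-8}$)
$10608 + t = 10608 - \frac{1}{86805594} = \frac{920833741151}{86805594}$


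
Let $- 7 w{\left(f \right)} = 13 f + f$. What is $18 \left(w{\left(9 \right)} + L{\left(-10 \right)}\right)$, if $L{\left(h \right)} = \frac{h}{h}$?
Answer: $-306$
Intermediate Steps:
$w{\left(f \right)} = - 2 f$ ($w{\left(f \right)} = - \frac{13 f + f}{7} = - \frac{14 f}{7} = - 2 f$)
$L{\left(h \right)} = 1$
$18 \left(w{\left(9 \right)} + L{\left(-10 \right)}\right) = 18 \left(\left(-2\right) 9 + 1\right) = 18 \left(-18 + 1\right) = 18 \left(-17\right) = -306$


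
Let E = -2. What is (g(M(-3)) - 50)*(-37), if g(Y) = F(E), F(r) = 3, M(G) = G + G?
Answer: 1739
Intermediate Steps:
M(G) = 2*G
g(Y) = 3
(g(M(-3)) - 50)*(-37) = (3 - 50)*(-37) = -47*(-37) = 1739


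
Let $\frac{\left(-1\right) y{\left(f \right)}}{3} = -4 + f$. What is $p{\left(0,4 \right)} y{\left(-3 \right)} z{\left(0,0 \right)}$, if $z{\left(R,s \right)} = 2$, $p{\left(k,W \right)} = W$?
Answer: $168$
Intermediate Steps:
$y{\left(f \right)} = 12 - 3 f$ ($y{\left(f \right)} = - 3 \left(-4 + f\right) = 12 - 3 f$)
$p{\left(0,4 \right)} y{\left(-3 \right)} z{\left(0,0 \right)} = 4 \left(12 - -9\right) 2 = 4 \left(12 + 9\right) 2 = 4 \cdot 21 \cdot 2 = 84 \cdot 2 = 168$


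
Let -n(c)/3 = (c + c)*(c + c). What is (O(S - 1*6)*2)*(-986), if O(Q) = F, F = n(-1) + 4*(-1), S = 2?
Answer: 31552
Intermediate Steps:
n(c) = -12*c² (n(c) = -3*(c + c)*(c + c) = -3*2*c*2*c = -12*c²)
F = -16 (F = -12*(-1)² + 4*(-1) = -12*1 - 4 = -12 - 4 = -16)
O(Q) = -16
(O(S - 1*6)*2)*(-986) = -16*2*(-986) = -32*(-986) = 31552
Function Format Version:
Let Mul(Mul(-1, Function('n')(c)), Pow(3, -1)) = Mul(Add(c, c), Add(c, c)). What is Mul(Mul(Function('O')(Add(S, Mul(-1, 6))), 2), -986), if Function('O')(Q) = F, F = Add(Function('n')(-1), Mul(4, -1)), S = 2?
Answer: 31552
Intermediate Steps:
Function('n')(c) = Mul(-12, Pow(c, 2)) (Function('n')(c) = Mul(-3, Mul(Add(c, c), Add(c, c))) = Mul(-3, Mul(Mul(2, c), Mul(2, c))) = Mul(-3, Mul(4, Pow(c, 2))) = Mul(-12, Pow(c, 2)))
F = -16 (F = Add(Mul(-12, Pow(-1, 2)), Mul(4, -1)) = Add(Mul(-12, 1), -4) = Add(-12, -4) = -16)
Function('O')(Q) = -16
Mul(Mul(Function('O')(Add(S, Mul(-1, 6))), 2), -986) = Mul(Mul(-16, 2), -986) = Mul(-32, -986) = 31552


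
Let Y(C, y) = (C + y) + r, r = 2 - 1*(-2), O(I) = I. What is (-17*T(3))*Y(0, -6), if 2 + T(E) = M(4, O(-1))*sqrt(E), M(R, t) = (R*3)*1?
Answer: -68 + 408*sqrt(3) ≈ 638.68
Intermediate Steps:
r = 4 (r = 2 + 2 = 4)
M(R, t) = 3*R (M(R, t) = (3*R)*1 = 3*R)
Y(C, y) = 4 + C + y (Y(C, y) = (C + y) + 4 = 4 + C + y)
T(E) = -2 + 12*sqrt(E) (T(E) = -2 + (3*4)*sqrt(E) = -2 + 12*sqrt(E))
(-17*T(3))*Y(0, -6) = (-17*(-2 + 12*sqrt(3)))*(4 + 0 - 6) = (34 - 204*sqrt(3))*(-2) = -68 + 408*sqrt(3)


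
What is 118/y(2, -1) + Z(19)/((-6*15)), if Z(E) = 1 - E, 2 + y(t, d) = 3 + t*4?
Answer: 599/45 ≈ 13.311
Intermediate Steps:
y(t, d) = 1 + 4*t (y(t, d) = -2 + (3 + t*4) = -2 + (3 + 4*t) = 1 + 4*t)
118/y(2, -1) + Z(19)/((-6*15)) = 118/(1 + 4*2) + (1 - 1*19)/((-6*15)) = 118/(1 + 8) + (1 - 19)/(-90) = 118/9 - 18*(-1/90) = 118*(⅑) + ⅕ = 118/9 + ⅕ = 599/45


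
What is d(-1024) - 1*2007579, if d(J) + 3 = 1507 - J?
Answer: -2005051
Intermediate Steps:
d(J) = 1504 - J (d(J) = -3 + (1507 - J) = 1504 - J)
d(-1024) - 1*2007579 = (1504 - 1*(-1024)) - 1*2007579 = (1504 + 1024) - 2007579 = 2528 - 2007579 = -2005051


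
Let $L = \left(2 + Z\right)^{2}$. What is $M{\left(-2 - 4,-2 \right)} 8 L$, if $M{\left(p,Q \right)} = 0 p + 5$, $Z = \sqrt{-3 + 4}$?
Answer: $360$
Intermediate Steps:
$Z = 1$ ($Z = \sqrt{1} = 1$)
$L = 9$ ($L = \left(2 + 1\right)^{2} = 3^{2} = 9$)
$M{\left(p,Q \right)} = 5$ ($M{\left(p,Q \right)} = 0 + 5 = 5$)
$M{\left(-2 - 4,-2 \right)} 8 L = 5 \cdot 8 \cdot 9 = 40 \cdot 9 = 360$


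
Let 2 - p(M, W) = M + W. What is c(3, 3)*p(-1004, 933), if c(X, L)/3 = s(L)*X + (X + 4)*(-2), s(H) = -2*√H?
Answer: -3066 - 1314*√3 ≈ -5341.9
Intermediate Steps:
c(X, L) = -24 - 6*X - 6*X*√L (c(X, L) = 3*((-2*√L)*X + (X + 4)*(-2)) = 3*(-2*X*√L + (4 + X)*(-2)) = 3*(-2*X*√L + (-8 - 2*X)) = 3*(-8 - 2*X - 2*X*√L) = -24 - 6*X - 6*X*√L)
p(M, W) = 2 - M - W (p(M, W) = 2 - (M + W) = 2 + (-M - W) = 2 - M - W)
c(3, 3)*p(-1004, 933) = (-24 - 6*3 - 6*3*√3)*(2 - 1*(-1004) - 1*933) = (-24 - 18 - 18*√3)*(2 + 1004 - 933) = (-42 - 18*√3)*73 = -3066 - 1314*√3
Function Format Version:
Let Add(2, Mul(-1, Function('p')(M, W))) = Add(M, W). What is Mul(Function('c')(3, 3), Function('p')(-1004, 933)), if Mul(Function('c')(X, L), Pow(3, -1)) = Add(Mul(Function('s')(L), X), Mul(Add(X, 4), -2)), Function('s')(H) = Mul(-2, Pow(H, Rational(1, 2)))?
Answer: Add(-3066, Mul(-1314, Pow(3, Rational(1, 2)))) ≈ -5341.9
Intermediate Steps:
Function('c')(X, L) = Add(-24, Mul(-6, X), Mul(-6, X, Pow(L, Rational(1, 2)))) (Function('c')(X, L) = Mul(3, Add(Mul(Mul(-2, Pow(L, Rational(1, 2))), X), Mul(Add(X, 4), -2))) = Mul(3, Add(Mul(-2, X, Pow(L, Rational(1, 2))), Mul(Add(4, X), -2))) = Mul(3, Add(Mul(-2, X, Pow(L, Rational(1, 2))), Add(-8, Mul(-2, X)))) = Mul(3, Add(-8, Mul(-2, X), Mul(-2, X, Pow(L, Rational(1, 2))))) = Add(-24, Mul(-6, X), Mul(-6, X, Pow(L, Rational(1, 2)))))
Function('p')(M, W) = Add(2, Mul(-1, M), Mul(-1, W)) (Function('p')(M, W) = Add(2, Mul(-1, Add(M, W))) = Add(2, Add(Mul(-1, M), Mul(-1, W))) = Add(2, Mul(-1, M), Mul(-1, W)))
Mul(Function('c')(3, 3), Function('p')(-1004, 933)) = Mul(Add(-24, Mul(-6, 3), Mul(-6, 3, Pow(3, Rational(1, 2)))), Add(2, Mul(-1, -1004), Mul(-1, 933))) = Mul(Add(-24, -18, Mul(-18, Pow(3, Rational(1, 2)))), Add(2, 1004, -933)) = Mul(Add(-42, Mul(-18, Pow(3, Rational(1, 2)))), 73) = Add(-3066, Mul(-1314, Pow(3, Rational(1, 2))))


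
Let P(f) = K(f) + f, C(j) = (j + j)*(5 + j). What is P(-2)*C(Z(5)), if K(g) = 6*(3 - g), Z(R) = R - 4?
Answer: 336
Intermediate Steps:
Z(R) = -4 + R
K(g) = 18 - 6*g
C(j) = 2*j*(5 + j) (C(j) = (2*j)*(5 + j) = 2*j*(5 + j))
P(f) = 18 - 5*f (P(f) = (18 - 6*f) + f = 18 - 5*f)
P(-2)*C(Z(5)) = (18 - 5*(-2))*(2*(-4 + 5)*(5 + (-4 + 5))) = (18 + 10)*(2*1*(5 + 1)) = 28*(2*1*6) = 28*12 = 336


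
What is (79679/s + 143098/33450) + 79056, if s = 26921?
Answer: 35598517285504/450253725 ≈ 79063.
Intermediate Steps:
(79679/s + 143098/33450) + 79056 = (79679/26921 + 143098/33450) + 79056 = (79679*(1/26921) + 143098*(1/33450)) + 79056 = (79679/26921 + 71549/16725) + 79056 = 3258801904/450253725 + 79056 = 35598517285504/450253725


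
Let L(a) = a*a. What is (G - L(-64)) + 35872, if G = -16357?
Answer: 15419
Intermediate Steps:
L(a) = a²
(G - L(-64)) + 35872 = (-16357 - 1*(-64)²) + 35872 = (-16357 - 1*4096) + 35872 = (-16357 - 4096) + 35872 = -20453 + 35872 = 15419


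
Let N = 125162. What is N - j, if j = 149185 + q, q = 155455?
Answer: -179478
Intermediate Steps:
j = 304640 (j = 149185 + 155455 = 304640)
N - j = 125162 - 1*304640 = 125162 - 304640 = -179478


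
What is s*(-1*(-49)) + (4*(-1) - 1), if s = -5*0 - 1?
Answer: -54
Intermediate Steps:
s = -1 (s = 0 - 1 = -1)
s*(-1*(-49)) + (4*(-1) - 1) = -(-1)*(-49) + (4*(-1) - 1) = -1*49 + (-4 - 1) = -49 - 5 = -54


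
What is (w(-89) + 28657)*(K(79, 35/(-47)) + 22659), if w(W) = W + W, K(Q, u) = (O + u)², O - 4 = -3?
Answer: 1425484306125/2209 ≈ 6.4531e+8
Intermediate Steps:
O = 1 (O = 4 - 3 = 1)
K(Q, u) = (1 + u)²
w(W) = 2*W
(w(-89) + 28657)*(K(79, 35/(-47)) + 22659) = (2*(-89) + 28657)*((1 + 35/(-47))² + 22659) = (-178 + 28657)*((1 + 35*(-1/47))² + 22659) = 28479*((1 - 35/47)² + 22659) = 28479*((12/47)² + 22659) = 28479*(144/2209 + 22659) = 28479*(50053875/2209) = 1425484306125/2209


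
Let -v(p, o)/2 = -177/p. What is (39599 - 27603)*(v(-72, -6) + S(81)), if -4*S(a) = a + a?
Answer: -1634455/3 ≈ -5.4482e+5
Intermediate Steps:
S(a) = -a/2 (S(a) = -(a + a)/4 = -a/2)
v(p, o) = 354/p (v(p, o) = -(-354)/p = 354/p)
(39599 - 27603)*(v(-72, -6) + S(81)) = (39599 - 27603)*(354/(-72) - ½*81) = 11996*(354*(-1/72) - 81/2) = 11996*(-59/12 - 81/2) = 11996*(-545/12) = -1634455/3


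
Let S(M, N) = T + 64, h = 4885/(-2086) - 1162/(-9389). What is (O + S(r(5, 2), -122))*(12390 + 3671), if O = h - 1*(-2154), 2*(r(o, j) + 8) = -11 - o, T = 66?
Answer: 717761843519783/19585454 ≈ 3.6648e+7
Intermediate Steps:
h = -43441333/19585454 (h = 4885*(-1/2086) - 1162*(-1/9389) = -4885/2086 + 1162/9389 = -43441333/19585454 ≈ -2.2180)
r(o, j) = -27/2 - o/2 (r(o, j) = -8 + (-11 - o)/2 = -8 + (-11/2 - o/2) = -27/2 - o/2)
S(M, N) = 130 (S(M, N) = 66 + 64 = 130)
O = 42143626583/19585454 (O = -43441333/19585454 - 1*(-2154) = -43441333/19585454 + 2154 = 42143626583/19585454 ≈ 2151.8)
(O + S(r(5, 2), -122))*(12390 + 3671) = (42143626583/19585454 + 130)*(12390 + 3671) = (44689735603/19585454)*16061 = 717761843519783/19585454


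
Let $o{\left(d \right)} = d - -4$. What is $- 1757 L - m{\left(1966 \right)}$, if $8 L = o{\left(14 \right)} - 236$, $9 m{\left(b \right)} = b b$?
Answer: $- \frac{13737007}{36} \approx -3.8158 \cdot 10^{5}$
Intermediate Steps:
$o{\left(d \right)} = 4 + d$ ($o{\left(d \right)} = d + 4 = 4 + d$)
$m{\left(b \right)} = \frac{b^{2}}{9}$ ($m{\left(b \right)} = \frac{b b}{9} = \frac{b^{2}}{9}$)
$L = - \frac{109}{4}$ ($L = \frac{\left(4 + 14\right) - 236}{8} = \frac{18 - 236}{8} = \frac{1}{8} \left(-218\right) = - \frac{109}{4} \approx -27.25$)
$- 1757 L - m{\left(1966 \right)} = \left(-1757\right) \left(- \frac{109}{4}\right) - \frac{1966^{2}}{9} = \frac{191513}{4} - \frac{1}{9} \cdot 3865156 = \frac{191513}{4} - \frac{3865156}{9} = - \frac{13737007}{36}$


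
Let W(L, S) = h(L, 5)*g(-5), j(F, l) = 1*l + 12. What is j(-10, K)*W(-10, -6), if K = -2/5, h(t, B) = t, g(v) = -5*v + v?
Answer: -2320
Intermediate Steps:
g(v) = -4*v
K = -2/5 (K = -2*1/5 = -2/5 ≈ -0.40000)
j(F, l) = 12 + l (j(F, l) = l + 12 = 12 + l)
W(L, S) = 20*L (W(L, S) = L*(-4*(-5)) = L*20 = 20*L)
j(-10, K)*W(-10, -6) = (12 - 2/5)*(20*(-10)) = (58/5)*(-200) = -2320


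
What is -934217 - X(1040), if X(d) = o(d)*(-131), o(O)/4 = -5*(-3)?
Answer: -926357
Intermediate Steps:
o(O) = 60 (o(O) = 4*(-5*(-3)) = 4*15 = 60)
X(d) = -7860 (X(d) = 60*(-131) = -7860)
-934217 - X(1040) = -934217 - 1*(-7860) = -934217 + 7860 = -926357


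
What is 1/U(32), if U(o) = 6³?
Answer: 1/216 ≈ 0.0046296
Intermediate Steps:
U(o) = 216
1/U(32) = 1/216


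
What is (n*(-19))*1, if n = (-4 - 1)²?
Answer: -475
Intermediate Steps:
n = 25 (n = (-5)² = 25)
(n*(-19))*1 = (25*(-19))*1 = -475*1 = -475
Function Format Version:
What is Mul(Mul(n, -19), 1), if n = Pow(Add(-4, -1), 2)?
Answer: -475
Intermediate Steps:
n = 25 (n = Pow(-5, 2) = 25)
Mul(Mul(n, -19), 1) = Mul(Mul(25, -19), 1) = Mul(-475, 1) = -475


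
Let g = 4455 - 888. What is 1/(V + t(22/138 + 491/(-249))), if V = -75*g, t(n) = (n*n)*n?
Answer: -6956932429/1861194769804225 ≈ -3.7379e-6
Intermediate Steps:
g = 3567
t(n) = n³ (t(n) = n²*n = n³)
V = -267525 (V = -75*3567 = -267525)
1/(V + t(22/138 + 491/(-249))) = 1/(-267525 + (22/138 + 491/(-249))³) = 1/(-267525 + (22*(1/138) + 491*(-1/249))³) = 1/(-267525 + (11/69 - 491/249)³) = 1/(-267525 + (-3460/1909)³) = 1/(-267525 - 41421736000/6956932429) = 1/(-1861194769804225/6956932429) = -6956932429/1861194769804225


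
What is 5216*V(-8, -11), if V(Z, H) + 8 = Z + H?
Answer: -140832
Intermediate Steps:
V(Z, H) = -8 + H + Z (V(Z, H) = -8 + (Z + H) = -8 + (H + Z) = -8 + H + Z)
5216*V(-8, -11) = 5216*(-8 - 11 - 8) = 5216*(-27) = -140832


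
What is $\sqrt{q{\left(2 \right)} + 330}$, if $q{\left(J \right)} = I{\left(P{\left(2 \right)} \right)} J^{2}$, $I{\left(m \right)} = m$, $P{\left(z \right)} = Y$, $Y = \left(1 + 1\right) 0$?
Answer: $\sqrt{330} \approx 18.166$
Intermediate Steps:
$Y = 0$ ($Y = 2 \cdot 0 = 0$)
$P{\left(z \right)} = 0$
$q{\left(J \right)} = 0$ ($q{\left(J \right)} = 0 J^{2} = 0$)
$\sqrt{q{\left(2 \right)} + 330} = \sqrt{0 + 330} = \sqrt{330}$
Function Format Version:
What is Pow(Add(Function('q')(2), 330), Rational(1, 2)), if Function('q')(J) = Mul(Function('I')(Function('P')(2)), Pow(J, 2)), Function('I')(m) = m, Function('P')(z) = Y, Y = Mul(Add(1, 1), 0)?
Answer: Pow(330, Rational(1, 2)) ≈ 18.166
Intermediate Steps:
Y = 0 (Y = Mul(2, 0) = 0)
Function('P')(z) = 0
Function('q')(J) = 0 (Function('q')(J) = Mul(0, Pow(J, 2)) = 0)
Pow(Add(Function('q')(2), 330), Rational(1, 2)) = Pow(Add(0, 330), Rational(1, 2)) = Pow(330, Rational(1, 2))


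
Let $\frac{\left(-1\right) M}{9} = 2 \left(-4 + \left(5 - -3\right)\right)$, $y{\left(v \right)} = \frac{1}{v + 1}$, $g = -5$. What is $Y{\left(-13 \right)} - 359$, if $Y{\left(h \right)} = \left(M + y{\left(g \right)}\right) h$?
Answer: $\frac{2321}{4} \approx 580.25$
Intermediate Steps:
$y{\left(v \right)} = \frac{1}{1 + v}$
$M = -72$ ($M = - 9 \cdot 2 \left(-4 + \left(5 - -3\right)\right) = - 9 \cdot 2 \left(-4 + \left(5 + 3\right)\right) = - 9 \cdot 2 \left(-4 + 8\right) = - 9 \cdot 2 \cdot 4 = \left(-9\right) 8 = -72$)
$Y{\left(h \right)} = - \frac{289 h}{4}$ ($Y{\left(h \right)} = \left(-72 + \frac{1}{1 - 5}\right) h = \left(-72 + \frac{1}{-4}\right) h = \left(-72 - \frac{1}{4}\right) h = - \frac{289 h}{4}$)
$Y{\left(-13 \right)} - 359 = \left(- \frac{289}{4}\right) \left(-13\right) - 359 = \frac{3757}{4} - 359 = \frac{2321}{4}$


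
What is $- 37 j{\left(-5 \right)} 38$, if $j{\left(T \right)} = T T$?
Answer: $-35150$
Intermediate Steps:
$j{\left(T \right)} = T^{2}$
$- 37 j{\left(-5 \right)} 38 = - 37 \left(-5\right)^{2} \cdot 38 = \left(-37\right) 25 \cdot 38 = \left(-925\right) 38 = -35150$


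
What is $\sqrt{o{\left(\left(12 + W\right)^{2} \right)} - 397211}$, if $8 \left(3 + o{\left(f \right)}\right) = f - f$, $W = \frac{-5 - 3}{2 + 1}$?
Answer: $i \sqrt{397214} \approx 630.25 i$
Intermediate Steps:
$W = - \frac{8}{3} \approx -2.6667$
$o{\left(f \right)} = -3$ ($o{\left(f \right)} = -3 + \frac{f - f}{8} = -3 + \frac{1}{8} \cdot 0 = -3 + 0 = -3$)
$\sqrt{o{\left(\left(12 + W\right)^{2} \right)} - 397211} = \sqrt{-3 - 397211} = \sqrt{-397214} = i \sqrt{397214}$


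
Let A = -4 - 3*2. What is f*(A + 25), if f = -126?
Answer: -1890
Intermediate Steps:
A = -10 (A = -4 - 6 = -10)
f*(A + 25) = -126*(-10 + 25) = -126*15 = -1890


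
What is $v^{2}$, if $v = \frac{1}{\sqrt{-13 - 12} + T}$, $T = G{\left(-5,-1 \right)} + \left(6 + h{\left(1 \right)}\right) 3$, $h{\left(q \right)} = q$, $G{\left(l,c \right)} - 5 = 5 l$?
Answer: $\frac{\left(1 - 5 i\right)^{2}}{676} \approx -0.035503 - 0.014793 i$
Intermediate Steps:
$G{\left(l,c \right)} = 5 + 5 l$
$T = 1$ ($T = \left(5 + 5 \left(-5\right)\right) + \left(6 + 1\right) 3 = \left(5 - 25\right) + 7 \cdot 3 = -20 + 21 = 1$)
$v = \frac{1 - 5 i}{26}$ ($v = \frac{1}{\sqrt{-13 - 12} + 1} = \frac{1}{\sqrt{-25} + 1} = \frac{1}{5 i + 1} = \frac{1}{1 + 5 i} = \frac{1 - 5 i}{26} \approx 0.038462 - 0.19231 i$)
$v^{2} = \left(\frac{1}{26} - \frac{5 i}{26}\right)^{2}$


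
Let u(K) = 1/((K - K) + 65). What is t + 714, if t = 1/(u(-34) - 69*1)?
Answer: 3201511/4484 ≈ 713.99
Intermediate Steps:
u(K) = 1/65 (u(K) = 1/(0 + 65) = 1/65)
t = -65/4484 (t = 1/(1/65 - 69*1) = 1/(1/65 - 69) = 1/(-4484/65) = -65/4484 ≈ -0.014496)
t + 714 = -65/4484 + 714 = 3201511/4484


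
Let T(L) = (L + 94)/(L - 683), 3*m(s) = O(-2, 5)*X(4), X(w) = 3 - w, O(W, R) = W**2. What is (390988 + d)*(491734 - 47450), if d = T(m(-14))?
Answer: 356625916440424/2053 ≈ 1.7371e+11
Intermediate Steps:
m(s) = -4/3 (m(s) = ((-2)**2*(3 - 1*4))/3 = (4*(3 - 4))/3 = (4*(-1))/3 = (1/3)*(-4) = -4/3)
T(L) = (94 + L)/(-683 + L)
d = -278/2053 (d = (94 - 4/3)/(-683 - 4/3) = (278/3)/(-2053/3) = -3/2053*278/3 = -278/2053 ≈ -0.13541)
(390988 + d)*(491734 - 47450) = (390988 - 278/2053)*(491734 - 47450) = (802698086/2053)*444284 = 356625916440424/2053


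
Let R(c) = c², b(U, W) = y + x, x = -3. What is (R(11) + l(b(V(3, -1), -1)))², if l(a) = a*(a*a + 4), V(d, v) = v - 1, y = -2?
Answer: 576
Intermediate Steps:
V(d, v) = -1 + v
b(U, W) = -5 (b(U, W) = -2 - 3 = -5)
l(a) = a*(4 + a²) (l(a) = a*(a² + 4) = a*(4 + a²))
(R(11) + l(b(V(3, -1), -1)))² = (11² - 5*(4 + (-5)²))² = (121 - 5*(4 + 25))² = (121 - 5*29)² = (121 - 145)² = (-24)² = 576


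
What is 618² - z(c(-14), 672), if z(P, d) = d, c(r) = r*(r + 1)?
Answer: 381252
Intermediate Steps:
c(r) = r*(1 + r)
618² - z(c(-14), 672) = 618² - 1*672 = 381924 - 672 = 381252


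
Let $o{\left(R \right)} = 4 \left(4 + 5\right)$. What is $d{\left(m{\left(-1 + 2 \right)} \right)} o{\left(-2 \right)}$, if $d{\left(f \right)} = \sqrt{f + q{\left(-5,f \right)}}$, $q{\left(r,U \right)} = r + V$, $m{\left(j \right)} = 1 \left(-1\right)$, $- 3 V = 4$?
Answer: $12 i \sqrt{66} \approx 97.489 i$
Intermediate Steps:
$V = - \frac{4}{3}$ ($V = \left(- \frac{1}{3}\right) 4 = - \frac{4}{3} \approx -1.3333$)
$m{\left(j \right)} = -1$
$q{\left(r,U \right)} = - \frac{4}{3} + r$ ($q{\left(r,U \right)} = r - \frac{4}{3} = - \frac{4}{3} + r$)
$d{\left(f \right)} = \sqrt{- \frac{19}{3} + f}$ ($d{\left(f \right)} = \sqrt{f - \frac{19}{3}} = \sqrt{- \frac{19}{3} + f}$)
$o{\left(R \right)} = 36$ ($o{\left(R \right)} = 4 \cdot 9 = 36$)
$d{\left(m{\left(-1 + 2 \right)} \right)} o{\left(-2 \right)} = \frac{\sqrt{-57 + 9 \left(-1\right)}}{3} \cdot 36 = \frac{\sqrt{-57 - 9}}{3} \cdot 36 = \frac{\sqrt{-66}}{3} \cdot 36 = \frac{i \sqrt{66}}{3} \cdot 36 = 12 i \sqrt{66}$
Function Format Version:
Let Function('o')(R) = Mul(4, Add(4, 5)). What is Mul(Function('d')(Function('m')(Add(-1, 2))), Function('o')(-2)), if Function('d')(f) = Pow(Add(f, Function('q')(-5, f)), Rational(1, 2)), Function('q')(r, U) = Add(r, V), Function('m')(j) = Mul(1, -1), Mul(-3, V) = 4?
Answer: Mul(12, I, Pow(66, Rational(1, 2))) ≈ Mul(97.489, I)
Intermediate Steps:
V = Rational(-4, 3) (V = Mul(Rational(-1, 3), 4) = Rational(-4, 3) ≈ -1.3333)
Function('m')(j) = -1
Function('q')(r, U) = Add(Rational(-4, 3), r) (Function('q')(r, U) = Add(r, Rational(-4, 3)) = Add(Rational(-4, 3), r))
Function('d')(f) = Pow(Add(Rational(-19, 3), f), Rational(1, 2)) (Function('d')(f) = Pow(Add(f, Add(Rational(-4, 3), -5)), Rational(1, 2)) = Pow(Add(f, Rational(-19, 3)), Rational(1, 2)) = Pow(Add(Rational(-19, 3), f), Rational(1, 2)))
Function('o')(R) = 36 (Function('o')(R) = Mul(4, 9) = 36)
Mul(Function('d')(Function('m')(Add(-1, 2))), Function('o')(-2)) = Mul(Mul(Rational(1, 3), Pow(Add(-57, Mul(9, -1)), Rational(1, 2))), 36) = Mul(Mul(Rational(1, 3), Pow(Add(-57, -9), Rational(1, 2))), 36) = Mul(Mul(Rational(1, 3), Pow(-66, Rational(1, 2))), 36) = Mul(Mul(Rational(1, 3), Mul(I, Pow(66, Rational(1, 2)))), 36) = Mul(Mul(Rational(1, 3), I, Pow(66, Rational(1, 2))), 36) = Mul(12, I, Pow(66, Rational(1, 2)))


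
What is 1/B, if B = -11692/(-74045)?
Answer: 74045/11692 ≈ 6.3330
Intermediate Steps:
B = 11692/74045 (B = -11692*(-1/74045) = 11692/74045 ≈ 0.15790)
1/B = 1/(11692/74045) = 74045/11692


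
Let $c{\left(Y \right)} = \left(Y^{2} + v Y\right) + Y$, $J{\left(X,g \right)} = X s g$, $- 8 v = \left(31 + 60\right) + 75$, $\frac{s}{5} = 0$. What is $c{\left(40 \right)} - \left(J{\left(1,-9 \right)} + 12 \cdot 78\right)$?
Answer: $-126$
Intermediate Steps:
$s = 0$ ($s = 5 \cdot 0 = 0$)
$v = - \frac{83}{4}$ ($v = - \frac{\left(31 + 60\right) + 75}{8} = - \frac{91 + 75}{8} = \left(- \frac{1}{8}\right) 166 = - \frac{83}{4} \approx -20.75$)
$J{\left(X,g \right)} = 0$ ($J{\left(X,g \right)} = X 0 g = 0 g = 0$)
$c{\left(Y \right)} = Y^{2} - \frac{79 Y}{4}$ ($c{\left(Y \right)} = \left(Y^{2} - \frac{83 Y}{4}\right) + Y = Y^{2} - \frac{79 Y}{4}$)
$c{\left(40 \right)} - \left(J{\left(1,-9 \right)} + 12 \cdot 78\right) = \frac{1}{4} \cdot 40 \left(-79 + 4 \cdot 40\right) - \left(0 + 12 \cdot 78\right) = \frac{1}{4} \cdot 40 \left(-79 + 160\right) - \left(0 + 936\right) = \frac{1}{4} \cdot 40 \cdot 81 - 936 = 810 - 936 = -126$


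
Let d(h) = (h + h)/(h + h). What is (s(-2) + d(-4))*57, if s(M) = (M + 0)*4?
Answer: -399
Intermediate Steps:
s(M) = 4*M (s(M) = M*4 = 4*M)
d(h) = 1 (d(h) = (2*h)/((2*h)) = (2*h)*(1/(2*h)) = 1)
(s(-2) + d(-4))*57 = (4*(-2) + 1)*57 = (-8 + 1)*57 = -7*57 = -399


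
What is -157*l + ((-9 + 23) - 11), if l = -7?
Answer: 1102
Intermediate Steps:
-157*l + ((-9 + 23) - 11) = -157*(-7) + ((-9 + 23) - 11) = 1099 + (14 - 11) = 1099 + 3 = 1102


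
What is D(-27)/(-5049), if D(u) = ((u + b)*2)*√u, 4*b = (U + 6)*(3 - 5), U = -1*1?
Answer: 59*I*√3/1683 ≈ 0.06072*I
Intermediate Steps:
U = -1
b = -5/2 (b = ((-1 + 6)*(3 - 5))/4 = (5*(-2))/4 = (¼)*(-10) = -5/2 ≈ -2.5000)
D(u) = √u*(-5 + 2*u) (D(u) = ((u - 5/2)*2)*√u = ((-5/2 + u)*2)*√u = (-5 + 2*u)*√u = √u*(-5 + 2*u))
D(-27)/(-5049) = (√(-27)*(-5 + 2*(-27)))/(-5049) = ((3*I*√3)*(-5 - 54))*(-1/5049) = ((3*I*√3)*(-59))*(-1/5049) = -177*I*√3*(-1/5049) = 59*I*√3/1683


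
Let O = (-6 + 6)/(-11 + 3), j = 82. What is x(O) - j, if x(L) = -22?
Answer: -104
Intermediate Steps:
O = 0 (O = 0/(-8) = 0*(-⅛) = 0)
x(O) - j = -22 - 1*82 = -22 - 82 = -104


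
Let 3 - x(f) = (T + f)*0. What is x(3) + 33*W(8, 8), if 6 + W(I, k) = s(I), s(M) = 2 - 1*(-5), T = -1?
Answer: 36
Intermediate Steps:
s(M) = 7 (s(M) = 2 + 5 = 7)
W(I, k) = 1 (W(I, k) = -6 + 7 = 1)
x(f) = 3 (x(f) = 3 - (-1 + f)*0 = 3 - 1*0 = 3 + 0 = 3)
x(3) + 33*W(8, 8) = 3 + 33*1 = 3 + 33 = 36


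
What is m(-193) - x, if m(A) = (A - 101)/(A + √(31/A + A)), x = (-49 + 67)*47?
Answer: -2034176632/2408779 + 392*I*√449690/2408779 ≈ -844.48 + 0.10913*I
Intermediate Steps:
x = 846 (x = 18*47 = 846)
m(A) = (-101 + A)/(A + √(A + 31/A))
m(-193) - x = (-101 - 193)/(-193 + √(-193 + 31/(-193))) - 1*846 = -294/(-193 + √(-193 + 31*(-1/193))) - 846 = -294/(-193 + √(-193 - 31/193)) - 846 = -294/(-193 + √(-37280/193)) - 846 = -294/(-193 + 4*I*√449690/193) - 846 = -846 - 294/(-193 + 4*I*√449690/193)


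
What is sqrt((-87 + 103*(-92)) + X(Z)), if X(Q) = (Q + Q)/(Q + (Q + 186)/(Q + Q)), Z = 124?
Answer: I*sqrt(2399825571)/501 ≈ 97.781*I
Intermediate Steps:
X(Q) = 2*Q/(Q + (186 + Q)/(2*Q)) (X(Q) = (2*Q)/(Q + (186 + Q)/((2*Q))) = (2*Q)/(Q + (186 + Q)*(1/(2*Q))) = (2*Q)/(Q + (186 + Q)/(2*Q)) = 2*Q/(Q + (186 + Q)/(2*Q)))
sqrt((-87 + 103*(-92)) + X(Z)) = sqrt((-87 + 103*(-92)) + 4*124**2/(186 + 124 + 2*124**2)) = sqrt((-87 - 9476) + 4*15376/(186 + 124 + 2*15376)) = sqrt(-9563 + 4*15376/(186 + 124 + 30752)) = sqrt(-9563 + 4*15376/31062) = sqrt(-9563 + 4*15376*(1/31062)) = sqrt(-9563 + 992/501) = sqrt(-4790071/501) = I*sqrt(2399825571)/501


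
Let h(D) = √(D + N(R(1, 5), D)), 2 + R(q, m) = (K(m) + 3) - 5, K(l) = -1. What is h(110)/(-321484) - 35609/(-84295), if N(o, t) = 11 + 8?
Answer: 35609/84295 - √129/321484 ≈ 0.42240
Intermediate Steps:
R(q, m) = -5 (R(q, m) = -2 + ((-1 + 3) - 5) = -2 + (2 - 5) = -2 - 3 = -5)
N(o, t) = 19
h(D) = √(19 + D) (h(D) = √(D + 19) = √(19 + D))
h(110)/(-321484) - 35609/(-84295) = √(19 + 110)/(-321484) - 35609/(-84295) = √129*(-1/321484) - 35609*(-1/84295) = -√129/321484 + 35609/84295 = 35609/84295 - √129/321484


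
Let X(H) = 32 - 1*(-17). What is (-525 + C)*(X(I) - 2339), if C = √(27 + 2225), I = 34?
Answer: 1202250 - 4580*√563 ≈ 1.0936e+6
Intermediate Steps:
X(H) = 49 (X(H) = 32 + 17 = 49)
C = 2*√563 (C = √2252 = 2*√563 ≈ 47.455)
(-525 + C)*(X(I) - 2339) = (-525 + 2*√563)*(49 - 2339) = (-525 + 2*√563)*(-2290) = 1202250 - 4580*√563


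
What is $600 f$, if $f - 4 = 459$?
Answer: $277800$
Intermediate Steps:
$f = 463$ ($f = 4 + 459 = 463$)
$600 f = 600 \cdot 463 = 277800$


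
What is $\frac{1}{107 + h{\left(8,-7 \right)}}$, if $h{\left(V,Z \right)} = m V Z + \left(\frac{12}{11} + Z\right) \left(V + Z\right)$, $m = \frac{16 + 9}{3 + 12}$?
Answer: $\frac{33}{256} \approx 0.12891$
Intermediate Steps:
$m = \frac{5}{3}$ ($m = \frac{25}{15} = 25 \cdot \frac{1}{15} = \frac{5}{3} \approx 1.6667$)
$h{\left(V,Z \right)} = \left(\frac{12}{11} + Z\right) \left(V + Z\right) + \frac{5 V Z}{3}$ ($h{\left(V,Z \right)} = \frac{5 V}{3} Z + \left(\frac{12}{11} + Z\right) \left(V + Z\right) = \frac{5 V Z}{3} + \left(12 \cdot \frac{1}{11} + Z\right) \left(V + Z\right) = \frac{5 V Z}{3} + \left(\frac{12}{11} + Z\right) \left(V + Z\right) = \left(\frac{12}{11} + Z\right) \left(V + Z\right) + \frac{5 V Z}{3}$)
$\frac{1}{107 + h{\left(8,-7 \right)}} = \frac{1}{107 + \left(\left(-7\right)^{2} + \frac{12}{11} \cdot 8 + \frac{12}{11} \left(-7\right) + \frac{8}{3} \cdot 8 \left(-7\right)\right)} = \frac{1}{107 + \left(49 + \frac{96}{11} - \frac{84}{11} - \frac{448}{3}\right)} = \frac{1}{107 - \frac{3275}{33}} = \frac{1}{\frac{256}{33}} = \frac{33}{256}$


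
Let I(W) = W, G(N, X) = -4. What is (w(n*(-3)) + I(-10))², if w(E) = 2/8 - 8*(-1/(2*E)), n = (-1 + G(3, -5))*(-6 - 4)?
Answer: 8602489/90000 ≈ 95.583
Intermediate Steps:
n = 50 (n = (-1 - 4)*(-6 - 4) = -5*(-10) = 50)
w(E) = ¼ + 4/E (w(E) = 2*(⅛) - 8*(-1/(2*E)) = ¼ - (-4)/E = ¼ + 4/E)
(w(n*(-3)) + I(-10))² = ((16 + 50*(-3))/(4*((50*(-3)))) - 10)² = ((¼)*(16 - 150)/(-150) - 10)² = ((¼)*(-1/150)*(-134) - 10)² = (67/300 - 10)² = (-2933/300)² = 8602489/90000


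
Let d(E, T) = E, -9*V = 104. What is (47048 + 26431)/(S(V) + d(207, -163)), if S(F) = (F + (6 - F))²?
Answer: 24493/81 ≈ 302.38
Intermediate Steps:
V = -104/9 (V = -⅑*104 = -104/9 ≈ -11.556)
S(F) = 36 (S(F) = 6² = 36)
(47048 + 26431)/(S(V) + d(207, -163)) = (47048 + 26431)/(36 + 207) = 73479/243 = 73479*(1/243) = 24493/81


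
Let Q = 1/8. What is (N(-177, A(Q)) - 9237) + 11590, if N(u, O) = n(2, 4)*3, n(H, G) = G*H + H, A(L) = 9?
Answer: 2383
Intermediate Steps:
Q = ⅛ ≈ 0.12500
n(H, G) = H + G*H
N(u, O) = 30 (N(u, O) = (2*(1 + 4))*3 = (2*5)*3 = 10*3 = 30)
(N(-177, A(Q)) - 9237) + 11590 = (30 - 9237) + 11590 = -9207 + 11590 = 2383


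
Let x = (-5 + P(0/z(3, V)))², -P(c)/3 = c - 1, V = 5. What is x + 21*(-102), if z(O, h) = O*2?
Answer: -2138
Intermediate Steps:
z(O, h) = 2*O
P(c) = 3 - 3*c (P(c) = -3*(c - 1) = -3*(-1 + c) = 3 - 3*c)
x = 4 (x = (-5 + (3 - 0/(2*3)))² = (-5 + (3 - 0/6))² = (-5 + (3 - 3*0))² = (-5 + (3 + 0))² = (-5 + 3)² = (-2)² = 4)
x + 21*(-102) = 4 + 21*(-102) = 4 - 2142 = -2138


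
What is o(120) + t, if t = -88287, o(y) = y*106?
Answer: -75567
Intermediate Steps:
o(y) = 106*y
o(120) + t = 106*120 - 88287 = 12720 - 88287 = -75567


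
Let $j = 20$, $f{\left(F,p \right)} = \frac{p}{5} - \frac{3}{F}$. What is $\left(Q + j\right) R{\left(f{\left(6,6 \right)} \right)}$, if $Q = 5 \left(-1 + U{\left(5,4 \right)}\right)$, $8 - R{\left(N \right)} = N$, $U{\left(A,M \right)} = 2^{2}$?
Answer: $\frac{511}{2} \approx 255.5$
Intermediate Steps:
$f{\left(F,p \right)} = - \frac{3}{F} + \frac{p}{5}$ ($f{\left(F,p \right)} = p \frac{1}{5} - \frac{3}{F} = \frac{p}{5} - \frac{3}{F} = - \frac{3}{F} + \frac{p}{5}$)
$U{\left(A,M \right)} = 4$
$R{\left(N \right)} = 8 - N$
$Q = 15$ ($Q = 5 \left(-1 + 4\right) = 5 \cdot 3 = 15$)
$\left(Q + j\right) R{\left(f{\left(6,6 \right)} \right)} = \left(15 + 20\right) \left(8 - \left(- \frac{3}{6} + \frac{1}{5} \cdot 6\right)\right) = 35 \left(8 - \left(\left(-3\right) \frac{1}{6} + \frac{6}{5}\right)\right) = 35 \left(8 - \left(- \frac{1}{2} + \frac{6}{5}\right)\right) = 35 \left(8 - \frac{7}{10}\right) = 35 \cdot \frac{73}{10} = \frac{511}{2}$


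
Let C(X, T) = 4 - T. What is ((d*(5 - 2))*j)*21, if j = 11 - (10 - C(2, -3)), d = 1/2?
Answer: 252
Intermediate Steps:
d = ½ ≈ 0.50000
j = 8 (j = 11 - (10 - (4 - 1*(-3))) = 11 - (10 - (4 + 3)) = 11 - (10 - 1*7) = 11 - (10 - 7) = 11 - 1*3 = 11 - 3 = 8)
((d*(5 - 2))*j)*21 = (((5 - 2)/2)*8)*21 = (((½)*3)*8)*21 = ((3/2)*8)*21 = 12*21 = 252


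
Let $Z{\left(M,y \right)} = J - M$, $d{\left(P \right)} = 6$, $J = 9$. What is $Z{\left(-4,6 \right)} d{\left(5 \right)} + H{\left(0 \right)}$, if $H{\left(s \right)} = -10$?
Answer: $68$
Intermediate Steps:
$Z{\left(M,y \right)} = 9 - M$
$Z{\left(-4,6 \right)} d{\left(5 \right)} + H{\left(0 \right)} = \left(9 - -4\right) 6 - 10 = \left(9 + 4\right) 6 - 10 = 13 \cdot 6 - 10 = 78 - 10 = 68$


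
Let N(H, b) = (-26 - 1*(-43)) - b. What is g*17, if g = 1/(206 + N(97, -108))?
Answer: 17/331 ≈ 0.051360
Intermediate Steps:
N(H, b) = 17 - b (N(H, b) = (-26 + 43) - b = 17 - b)
g = 1/331 (g = 1/(206 + (17 - 1*(-108))) = 1/(206 + (17 + 108)) = 1/(206 + 125) = 1/331 ≈ 0.0030211)
g*17 = (1/331)*17 = 17/331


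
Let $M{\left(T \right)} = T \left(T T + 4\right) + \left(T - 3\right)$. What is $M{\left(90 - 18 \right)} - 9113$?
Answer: $364492$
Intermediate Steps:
$M{\left(T \right)} = -3 + T + T \left(4 + T^{2}\right)$ ($M{\left(T \right)} = T \left(T^{2} + 4\right) + \left(-3 + T\right) = T \left(4 + T^{2}\right) + \left(-3 + T\right) = -3 + T + T \left(4 + T^{2}\right)$)
$M{\left(90 - 18 \right)} - 9113 = \left(-3 + \left(90 - 18\right)^{3} + 5 \left(90 - 18\right)\right) - 9113 = \left(-3 + 72^{3} + 5 \cdot 72\right) - 9113 = \left(-3 + 373248 + 360\right) - 9113 = 373605 - 9113 = 364492$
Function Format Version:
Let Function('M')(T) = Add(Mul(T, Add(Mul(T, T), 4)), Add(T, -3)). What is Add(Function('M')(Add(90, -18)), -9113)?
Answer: 364492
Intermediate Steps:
Function('M')(T) = Add(-3, T, Mul(T, Add(4, Pow(T, 2)))) (Function('M')(T) = Add(Mul(T, Add(Pow(T, 2), 4)), Add(-3, T)) = Add(Mul(T, Add(4, Pow(T, 2))), Add(-3, T)) = Add(-3, T, Mul(T, Add(4, Pow(T, 2)))))
Add(Function('M')(Add(90, -18)), -9113) = Add(Add(-3, Pow(Add(90, -18), 3), Mul(5, Add(90, -18))), -9113) = Add(Add(-3, Pow(72, 3), Mul(5, 72)), -9113) = Add(Add(-3, 373248, 360), -9113) = Add(373605, -9113) = 364492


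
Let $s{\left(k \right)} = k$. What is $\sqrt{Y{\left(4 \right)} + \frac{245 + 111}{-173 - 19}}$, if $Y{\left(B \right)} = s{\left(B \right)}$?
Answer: $\frac{\sqrt{309}}{12} \approx 1.4649$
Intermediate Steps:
$Y{\left(B \right)} = B$
$\sqrt{Y{\left(4 \right)} + \frac{245 + 111}{-173 - 19}} = \sqrt{4 + \frac{245 + 111}{-173 - 19}} = \sqrt{4 + \frac{356}{-192}} = \sqrt{4 + 356 \left(- \frac{1}{192}\right)} = \sqrt{4 - \frac{89}{48}} = \sqrt{\frac{103}{48}} = \frac{\sqrt{309}}{12}$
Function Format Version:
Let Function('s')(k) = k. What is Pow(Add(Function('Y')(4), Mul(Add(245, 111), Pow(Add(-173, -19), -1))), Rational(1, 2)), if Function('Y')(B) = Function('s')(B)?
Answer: Mul(Rational(1, 12), Pow(309, Rational(1, 2))) ≈ 1.4649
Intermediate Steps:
Function('Y')(B) = B
Pow(Add(Function('Y')(4), Mul(Add(245, 111), Pow(Add(-173, -19), -1))), Rational(1, 2)) = Pow(Add(4, Mul(Add(245, 111), Pow(Add(-173, -19), -1))), Rational(1, 2)) = Pow(Add(4, Mul(356, Pow(-192, -1))), Rational(1, 2)) = Pow(Add(4, Mul(356, Rational(-1, 192))), Rational(1, 2)) = Pow(Add(4, Rational(-89, 48)), Rational(1, 2)) = Pow(Rational(103, 48), Rational(1, 2)) = Mul(Rational(1, 12), Pow(309, Rational(1, 2)))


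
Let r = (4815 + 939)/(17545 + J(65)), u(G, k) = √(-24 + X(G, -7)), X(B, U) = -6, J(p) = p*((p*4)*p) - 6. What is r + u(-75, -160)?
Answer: 1918/372013 + I*√30 ≈ 0.0051557 + 5.4772*I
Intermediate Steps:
J(p) = -6 + 4*p³ (J(p) = p*((4*p)*p) - 6 = p*(4*p²) - 6 = 4*p³ - 6 = -6 + 4*p³)
u(G, k) = I*√30 (u(G, k) = √(-24 - 6) = √(-30) = I*√30)
r = 1918/372013 (r = (4815 + 939)/(17545 + (-6 + 4*65³)) = 5754/(17545 + (-6 + 4*274625)) = 5754/(17545 + (-6 + 1098500)) = 5754/(17545 + 1098494) = 5754/1116039 = 5754*(1/1116039) = 1918/372013 ≈ 0.0051557)
r + u(-75, -160) = 1918/372013 + I*√30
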